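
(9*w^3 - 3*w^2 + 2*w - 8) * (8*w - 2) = 72*w^4 - 42*w^3 + 22*w^2 - 68*w + 16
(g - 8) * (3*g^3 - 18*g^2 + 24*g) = 3*g^4 - 42*g^3 + 168*g^2 - 192*g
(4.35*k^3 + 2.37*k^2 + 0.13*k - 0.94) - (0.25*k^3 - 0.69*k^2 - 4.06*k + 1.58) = 4.1*k^3 + 3.06*k^2 + 4.19*k - 2.52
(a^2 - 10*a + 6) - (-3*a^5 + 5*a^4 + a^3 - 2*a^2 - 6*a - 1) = 3*a^5 - 5*a^4 - a^3 + 3*a^2 - 4*a + 7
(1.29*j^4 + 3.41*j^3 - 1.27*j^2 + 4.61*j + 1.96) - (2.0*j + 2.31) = 1.29*j^4 + 3.41*j^3 - 1.27*j^2 + 2.61*j - 0.35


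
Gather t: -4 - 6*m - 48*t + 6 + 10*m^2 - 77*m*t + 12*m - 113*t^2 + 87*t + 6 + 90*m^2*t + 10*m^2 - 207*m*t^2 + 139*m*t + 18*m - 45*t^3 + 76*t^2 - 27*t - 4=20*m^2 + 24*m - 45*t^3 + t^2*(-207*m - 37) + t*(90*m^2 + 62*m + 12) + 4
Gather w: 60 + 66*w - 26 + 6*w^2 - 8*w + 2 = 6*w^2 + 58*w + 36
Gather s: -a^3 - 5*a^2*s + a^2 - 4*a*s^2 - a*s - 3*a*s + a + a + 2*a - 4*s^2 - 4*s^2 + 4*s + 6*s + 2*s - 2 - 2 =-a^3 + a^2 + 4*a + s^2*(-4*a - 8) + s*(-5*a^2 - 4*a + 12) - 4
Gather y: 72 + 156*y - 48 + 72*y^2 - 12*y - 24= 72*y^2 + 144*y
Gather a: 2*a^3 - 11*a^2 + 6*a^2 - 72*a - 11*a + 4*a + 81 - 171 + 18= 2*a^3 - 5*a^2 - 79*a - 72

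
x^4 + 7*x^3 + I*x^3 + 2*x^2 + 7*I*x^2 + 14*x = x*(x + 7)*(x - I)*(x + 2*I)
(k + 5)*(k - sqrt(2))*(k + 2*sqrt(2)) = k^3 + sqrt(2)*k^2 + 5*k^2 - 4*k + 5*sqrt(2)*k - 20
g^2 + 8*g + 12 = (g + 2)*(g + 6)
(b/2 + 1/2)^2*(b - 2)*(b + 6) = b^4/4 + 3*b^3/2 - 3*b^2/4 - 5*b - 3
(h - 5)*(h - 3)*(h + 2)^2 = h^4 - 4*h^3 - 13*h^2 + 28*h + 60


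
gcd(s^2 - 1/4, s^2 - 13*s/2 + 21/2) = 1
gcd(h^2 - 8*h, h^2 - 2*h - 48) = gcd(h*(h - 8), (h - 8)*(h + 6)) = h - 8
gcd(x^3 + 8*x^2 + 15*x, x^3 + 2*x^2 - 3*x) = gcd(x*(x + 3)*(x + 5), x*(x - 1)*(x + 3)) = x^2 + 3*x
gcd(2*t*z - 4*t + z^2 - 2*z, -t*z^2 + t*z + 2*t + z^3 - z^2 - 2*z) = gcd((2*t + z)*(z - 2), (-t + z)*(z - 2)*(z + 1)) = z - 2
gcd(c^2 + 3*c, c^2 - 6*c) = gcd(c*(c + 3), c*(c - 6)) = c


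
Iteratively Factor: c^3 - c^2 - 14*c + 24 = (c - 3)*(c^2 + 2*c - 8) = (c - 3)*(c - 2)*(c + 4)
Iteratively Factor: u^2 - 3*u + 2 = (u - 1)*(u - 2)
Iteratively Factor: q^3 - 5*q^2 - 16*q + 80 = (q - 4)*(q^2 - q - 20) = (q - 5)*(q - 4)*(q + 4)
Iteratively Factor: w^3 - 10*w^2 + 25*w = (w - 5)*(w^2 - 5*w) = (w - 5)^2*(w)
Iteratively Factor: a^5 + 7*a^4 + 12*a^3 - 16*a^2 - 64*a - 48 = (a - 2)*(a^4 + 9*a^3 + 30*a^2 + 44*a + 24) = (a - 2)*(a + 2)*(a^3 + 7*a^2 + 16*a + 12) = (a - 2)*(a + 2)^2*(a^2 + 5*a + 6) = (a - 2)*(a + 2)^2*(a + 3)*(a + 2)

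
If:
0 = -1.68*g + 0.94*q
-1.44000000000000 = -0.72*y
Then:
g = 0.55952380952381*q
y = 2.00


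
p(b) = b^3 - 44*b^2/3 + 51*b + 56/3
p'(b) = 3*b^2 - 88*b/3 + 51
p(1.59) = 66.70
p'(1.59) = 11.94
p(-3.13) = -315.32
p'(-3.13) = 172.20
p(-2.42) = -204.82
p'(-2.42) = 139.56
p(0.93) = 54.22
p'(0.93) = 26.31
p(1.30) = 62.38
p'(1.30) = 17.94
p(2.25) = 70.56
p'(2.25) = 0.19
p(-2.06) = -157.37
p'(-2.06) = 124.16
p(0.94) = 54.48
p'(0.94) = 26.08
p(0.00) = 18.67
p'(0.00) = 51.00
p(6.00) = 12.67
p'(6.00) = -17.00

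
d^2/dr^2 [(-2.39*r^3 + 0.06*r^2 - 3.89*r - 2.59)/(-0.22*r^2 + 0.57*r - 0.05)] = (1.11022302462516e-16*r^5 + 8.88178419700125e-16*r^4 + 1.861946*r^3 + 0.347406*r^2 - 2.169606*r + 1.847432)/(0.010648*r^6 - 0.082764*r^5 + 0.221694*r^4 - 0.222813*r^3 + 0.050385*r^2 - 0.004275*r + 0.000125)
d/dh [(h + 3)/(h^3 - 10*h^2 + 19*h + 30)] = (h^3 - 10*h^2 + 19*h - (h + 3)*(3*h^2 - 20*h + 19) + 30)/(h^3 - 10*h^2 + 19*h + 30)^2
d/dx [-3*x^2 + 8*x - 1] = 8 - 6*x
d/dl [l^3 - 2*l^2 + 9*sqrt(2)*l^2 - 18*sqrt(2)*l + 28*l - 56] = 3*l^2 - 4*l + 18*sqrt(2)*l - 18*sqrt(2) + 28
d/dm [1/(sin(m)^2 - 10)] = -4*sin(2*m)/(cos(2*m) + 19)^2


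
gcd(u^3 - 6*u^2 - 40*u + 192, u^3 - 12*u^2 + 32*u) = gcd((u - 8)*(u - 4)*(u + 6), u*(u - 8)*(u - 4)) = u^2 - 12*u + 32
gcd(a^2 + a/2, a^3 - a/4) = a^2 + a/2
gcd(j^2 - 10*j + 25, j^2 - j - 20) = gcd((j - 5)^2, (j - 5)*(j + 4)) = j - 5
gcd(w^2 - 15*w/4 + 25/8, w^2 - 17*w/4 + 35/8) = w - 5/2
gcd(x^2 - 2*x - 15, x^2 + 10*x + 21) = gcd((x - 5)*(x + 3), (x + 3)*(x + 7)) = x + 3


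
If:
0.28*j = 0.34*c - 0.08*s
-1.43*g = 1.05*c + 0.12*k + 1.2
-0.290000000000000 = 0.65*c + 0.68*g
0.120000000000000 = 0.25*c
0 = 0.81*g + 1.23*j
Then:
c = 0.48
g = -0.89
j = 0.58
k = -3.65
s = -0.00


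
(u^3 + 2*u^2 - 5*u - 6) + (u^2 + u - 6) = u^3 + 3*u^2 - 4*u - 12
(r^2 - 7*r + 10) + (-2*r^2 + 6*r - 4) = -r^2 - r + 6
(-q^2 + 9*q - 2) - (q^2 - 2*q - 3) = -2*q^2 + 11*q + 1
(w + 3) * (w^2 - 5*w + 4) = w^3 - 2*w^2 - 11*w + 12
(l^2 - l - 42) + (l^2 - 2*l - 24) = 2*l^2 - 3*l - 66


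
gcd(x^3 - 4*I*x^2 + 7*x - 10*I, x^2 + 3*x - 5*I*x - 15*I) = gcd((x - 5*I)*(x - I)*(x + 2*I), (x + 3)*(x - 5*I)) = x - 5*I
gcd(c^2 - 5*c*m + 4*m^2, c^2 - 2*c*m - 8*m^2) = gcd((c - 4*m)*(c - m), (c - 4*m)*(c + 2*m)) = c - 4*m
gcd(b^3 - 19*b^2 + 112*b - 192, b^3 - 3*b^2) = b - 3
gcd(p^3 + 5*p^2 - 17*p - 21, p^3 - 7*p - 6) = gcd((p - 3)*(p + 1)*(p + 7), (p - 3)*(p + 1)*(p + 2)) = p^2 - 2*p - 3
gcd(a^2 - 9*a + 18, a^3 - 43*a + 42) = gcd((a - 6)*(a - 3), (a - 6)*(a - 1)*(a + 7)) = a - 6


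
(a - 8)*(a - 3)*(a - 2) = a^3 - 13*a^2 + 46*a - 48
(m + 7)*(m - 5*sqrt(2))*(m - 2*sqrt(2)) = m^3 - 7*sqrt(2)*m^2 + 7*m^2 - 49*sqrt(2)*m + 20*m + 140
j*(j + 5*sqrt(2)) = j^2 + 5*sqrt(2)*j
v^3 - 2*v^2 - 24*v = v*(v - 6)*(v + 4)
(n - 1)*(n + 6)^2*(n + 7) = n^4 + 18*n^3 + 101*n^2 + 132*n - 252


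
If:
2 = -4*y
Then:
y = -1/2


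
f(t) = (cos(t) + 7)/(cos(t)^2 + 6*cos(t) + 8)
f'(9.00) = 0.80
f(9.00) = 1.81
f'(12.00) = -0.13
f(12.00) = 0.57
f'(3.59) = -0.83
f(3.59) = 1.79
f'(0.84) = 0.21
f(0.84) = 0.62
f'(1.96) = 0.77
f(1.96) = 1.13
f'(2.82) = 0.66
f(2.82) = 1.89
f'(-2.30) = -0.95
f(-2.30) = 1.42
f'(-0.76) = -0.19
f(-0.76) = 0.60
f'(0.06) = 0.01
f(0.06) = 0.53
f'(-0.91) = -0.23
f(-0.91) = 0.63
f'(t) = (2*sin(t)*cos(t) + 6*sin(t))*(cos(t) + 7)/(cos(t)^2 + 6*cos(t) + 8)^2 - sin(t)/(cos(t)^2 + 6*cos(t) + 8)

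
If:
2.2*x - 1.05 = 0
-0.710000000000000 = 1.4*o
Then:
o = -0.51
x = 0.48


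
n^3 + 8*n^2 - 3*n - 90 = (n - 3)*(n + 5)*(n + 6)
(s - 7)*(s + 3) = s^2 - 4*s - 21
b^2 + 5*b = b*(b + 5)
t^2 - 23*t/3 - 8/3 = (t - 8)*(t + 1/3)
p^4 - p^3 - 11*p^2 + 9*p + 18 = (p - 3)*(p - 2)*(p + 1)*(p + 3)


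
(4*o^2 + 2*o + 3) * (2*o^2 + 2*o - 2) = 8*o^4 + 12*o^3 + 2*o^2 + 2*o - 6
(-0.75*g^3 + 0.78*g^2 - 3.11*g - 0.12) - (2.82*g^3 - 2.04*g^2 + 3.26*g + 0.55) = -3.57*g^3 + 2.82*g^2 - 6.37*g - 0.67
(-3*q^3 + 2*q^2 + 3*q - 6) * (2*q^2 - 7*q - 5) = -6*q^5 + 25*q^4 + 7*q^3 - 43*q^2 + 27*q + 30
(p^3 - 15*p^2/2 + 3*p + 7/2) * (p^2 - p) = p^5 - 17*p^4/2 + 21*p^3/2 + p^2/2 - 7*p/2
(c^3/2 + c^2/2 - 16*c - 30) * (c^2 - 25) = c^5/2 + c^4/2 - 57*c^3/2 - 85*c^2/2 + 400*c + 750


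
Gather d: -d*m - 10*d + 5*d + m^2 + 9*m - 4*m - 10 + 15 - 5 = d*(-m - 5) + m^2 + 5*m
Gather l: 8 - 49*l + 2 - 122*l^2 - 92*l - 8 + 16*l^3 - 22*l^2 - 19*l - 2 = 16*l^3 - 144*l^2 - 160*l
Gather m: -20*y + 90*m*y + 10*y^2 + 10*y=90*m*y + 10*y^2 - 10*y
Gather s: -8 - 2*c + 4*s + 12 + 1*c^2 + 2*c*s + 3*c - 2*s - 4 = c^2 + c + s*(2*c + 2)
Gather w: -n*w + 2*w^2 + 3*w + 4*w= 2*w^2 + w*(7 - n)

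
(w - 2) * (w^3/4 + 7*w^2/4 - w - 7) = w^4/4 + 5*w^3/4 - 9*w^2/2 - 5*w + 14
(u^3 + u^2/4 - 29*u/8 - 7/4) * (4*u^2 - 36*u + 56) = 4*u^5 - 35*u^4 + 65*u^3/2 + 275*u^2/2 - 140*u - 98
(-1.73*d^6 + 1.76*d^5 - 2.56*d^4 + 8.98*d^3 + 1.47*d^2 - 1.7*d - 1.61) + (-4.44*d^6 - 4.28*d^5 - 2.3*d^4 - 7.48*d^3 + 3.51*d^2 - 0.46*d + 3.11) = -6.17*d^6 - 2.52*d^5 - 4.86*d^4 + 1.5*d^3 + 4.98*d^2 - 2.16*d + 1.5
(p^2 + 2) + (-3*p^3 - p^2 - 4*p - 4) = -3*p^3 - 4*p - 2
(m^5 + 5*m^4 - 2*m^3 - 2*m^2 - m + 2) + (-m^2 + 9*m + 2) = m^5 + 5*m^4 - 2*m^3 - 3*m^2 + 8*m + 4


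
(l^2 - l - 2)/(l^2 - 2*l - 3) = (l - 2)/(l - 3)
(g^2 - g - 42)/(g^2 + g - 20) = (g^2 - g - 42)/(g^2 + g - 20)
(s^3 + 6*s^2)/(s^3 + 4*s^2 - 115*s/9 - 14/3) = 9*s^2/(9*s^2 - 18*s - 7)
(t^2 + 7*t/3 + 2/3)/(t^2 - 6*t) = (3*t^2 + 7*t + 2)/(3*t*(t - 6))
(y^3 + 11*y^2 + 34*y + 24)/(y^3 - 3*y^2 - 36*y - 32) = (y + 6)/(y - 8)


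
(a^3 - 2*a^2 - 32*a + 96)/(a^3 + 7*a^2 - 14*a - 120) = (a - 4)/(a + 5)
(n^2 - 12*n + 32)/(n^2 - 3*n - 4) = (n - 8)/(n + 1)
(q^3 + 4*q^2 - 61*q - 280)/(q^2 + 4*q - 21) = (q^2 - 3*q - 40)/(q - 3)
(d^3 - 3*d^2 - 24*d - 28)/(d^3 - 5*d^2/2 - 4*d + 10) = 2*(d^2 - 5*d - 14)/(2*d^2 - 9*d + 10)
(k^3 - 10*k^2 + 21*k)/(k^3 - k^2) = (k^2 - 10*k + 21)/(k*(k - 1))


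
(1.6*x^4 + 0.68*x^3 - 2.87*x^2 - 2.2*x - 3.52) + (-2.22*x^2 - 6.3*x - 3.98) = 1.6*x^4 + 0.68*x^3 - 5.09*x^2 - 8.5*x - 7.5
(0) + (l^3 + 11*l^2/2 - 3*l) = l^3 + 11*l^2/2 - 3*l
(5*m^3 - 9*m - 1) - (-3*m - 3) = 5*m^3 - 6*m + 2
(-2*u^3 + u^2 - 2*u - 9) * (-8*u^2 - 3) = 16*u^5 - 8*u^4 + 22*u^3 + 69*u^2 + 6*u + 27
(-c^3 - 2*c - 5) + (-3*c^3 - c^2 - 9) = -4*c^3 - c^2 - 2*c - 14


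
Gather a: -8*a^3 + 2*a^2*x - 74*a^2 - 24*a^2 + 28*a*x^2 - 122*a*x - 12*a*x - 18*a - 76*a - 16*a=-8*a^3 + a^2*(2*x - 98) + a*(28*x^2 - 134*x - 110)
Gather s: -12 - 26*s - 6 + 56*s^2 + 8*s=56*s^2 - 18*s - 18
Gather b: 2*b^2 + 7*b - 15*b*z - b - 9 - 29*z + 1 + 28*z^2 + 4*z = 2*b^2 + b*(6 - 15*z) + 28*z^2 - 25*z - 8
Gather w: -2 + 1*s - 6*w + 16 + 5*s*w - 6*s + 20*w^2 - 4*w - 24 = -5*s + 20*w^2 + w*(5*s - 10) - 10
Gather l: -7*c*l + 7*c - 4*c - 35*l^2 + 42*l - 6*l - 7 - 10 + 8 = 3*c - 35*l^2 + l*(36 - 7*c) - 9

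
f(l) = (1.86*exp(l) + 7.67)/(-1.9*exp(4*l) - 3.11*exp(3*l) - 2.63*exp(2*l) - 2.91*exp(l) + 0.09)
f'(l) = (1.86*exp(l) + 7.67)*(7.6*exp(4*l) + 9.33*exp(3*l) + 5.26*exp(2*l) + 2.91*exp(l))/(-1.9*exp(4*l) - 3.11*exp(3*l) - 2.63*exp(2*l) - 2.91*exp(l) + 0.09)^2 + 1.86*exp(l)/(-1.9*exp(4*l) - 3.11*exp(3*l) - 2.63*exp(2*l) - 2.91*exp(l) + 0.09) = (10.602*exp(4*l) + 69.8612*exp(3*l) + 76.4529*exp(2*l) + 40.3442*exp(l) + 22.4871)*exp(l)/(3.61*exp(8*l) + 11.818*exp(7*l) + 19.6661*exp(6*l) + 27.4166*exp(5*l) + 24.6751*exp(4*l) + 14.7468*exp(3*l) + 7.9947*exp(2*l) - 0.5238*exp(l) + 0.0081)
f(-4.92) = 111.98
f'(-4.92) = 35.32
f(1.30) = -0.03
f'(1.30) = 0.08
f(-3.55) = 1853.80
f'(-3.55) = 39237.79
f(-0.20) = -1.39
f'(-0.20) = 2.80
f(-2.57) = -52.23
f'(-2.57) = 89.12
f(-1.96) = -20.79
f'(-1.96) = 28.92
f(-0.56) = -2.72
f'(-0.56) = 4.68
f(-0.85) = -4.36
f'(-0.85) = 6.75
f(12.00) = 0.00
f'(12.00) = 0.00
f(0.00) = -0.91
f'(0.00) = 2.01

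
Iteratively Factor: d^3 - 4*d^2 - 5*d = (d - 5)*(d^2 + d) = (d - 5)*(d + 1)*(d)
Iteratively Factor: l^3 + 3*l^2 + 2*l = (l + 2)*(l^2 + l) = l*(l + 2)*(l + 1)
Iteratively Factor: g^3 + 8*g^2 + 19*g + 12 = (g + 3)*(g^2 + 5*g + 4) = (g + 3)*(g + 4)*(g + 1)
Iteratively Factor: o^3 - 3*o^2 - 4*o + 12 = (o - 3)*(o^2 - 4) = (o - 3)*(o + 2)*(o - 2)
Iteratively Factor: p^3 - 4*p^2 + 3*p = (p)*(p^2 - 4*p + 3) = p*(p - 1)*(p - 3)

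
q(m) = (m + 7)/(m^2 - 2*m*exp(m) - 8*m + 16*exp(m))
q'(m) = (m + 7)*(2*m*exp(m) - 2*m - 14*exp(m) + 8)/(m^2 - 2*m*exp(m) - 8*m + 16*exp(m))^2 + 1/(m^2 - 2*m*exp(m) - 8*m + 16*exp(m))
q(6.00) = 0.01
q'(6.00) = -0.00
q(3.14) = 0.05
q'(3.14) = -0.04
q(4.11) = 0.02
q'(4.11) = -0.02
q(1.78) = 0.14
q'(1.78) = -0.11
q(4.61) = 0.02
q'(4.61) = -0.01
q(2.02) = 0.12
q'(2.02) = -0.09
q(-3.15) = 0.11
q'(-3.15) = 0.07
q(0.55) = 0.35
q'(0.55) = -0.20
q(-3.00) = 0.12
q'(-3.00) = 0.07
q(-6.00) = 0.01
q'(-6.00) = 0.01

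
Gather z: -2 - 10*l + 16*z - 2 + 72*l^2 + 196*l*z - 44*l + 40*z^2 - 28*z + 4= 72*l^2 - 54*l + 40*z^2 + z*(196*l - 12)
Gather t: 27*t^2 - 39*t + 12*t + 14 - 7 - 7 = 27*t^2 - 27*t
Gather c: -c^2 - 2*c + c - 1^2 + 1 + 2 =-c^2 - c + 2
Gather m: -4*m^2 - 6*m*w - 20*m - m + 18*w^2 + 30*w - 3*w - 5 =-4*m^2 + m*(-6*w - 21) + 18*w^2 + 27*w - 5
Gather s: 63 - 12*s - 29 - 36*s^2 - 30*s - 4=-36*s^2 - 42*s + 30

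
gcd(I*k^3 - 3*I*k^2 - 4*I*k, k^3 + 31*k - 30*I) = 1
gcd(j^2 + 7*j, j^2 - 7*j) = j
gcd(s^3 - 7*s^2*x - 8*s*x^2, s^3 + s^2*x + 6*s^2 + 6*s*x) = s^2 + s*x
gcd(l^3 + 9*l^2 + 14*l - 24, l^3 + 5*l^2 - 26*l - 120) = l^2 + 10*l + 24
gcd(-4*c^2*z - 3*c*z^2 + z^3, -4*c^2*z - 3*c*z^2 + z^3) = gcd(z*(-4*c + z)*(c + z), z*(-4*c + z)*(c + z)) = -4*c^2*z - 3*c*z^2 + z^3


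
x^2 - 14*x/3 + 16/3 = (x - 8/3)*(x - 2)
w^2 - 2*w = w*(w - 2)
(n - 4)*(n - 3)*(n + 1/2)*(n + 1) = n^4 - 11*n^3/2 + 2*n^2 + 29*n/2 + 6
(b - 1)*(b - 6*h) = b^2 - 6*b*h - b + 6*h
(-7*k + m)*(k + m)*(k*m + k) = -7*k^3*m - 7*k^3 - 6*k^2*m^2 - 6*k^2*m + k*m^3 + k*m^2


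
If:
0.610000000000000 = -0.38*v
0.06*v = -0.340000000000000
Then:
No Solution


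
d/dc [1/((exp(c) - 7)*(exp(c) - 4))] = (11 - 2*exp(c))*exp(c)/(exp(4*c) - 22*exp(3*c) + 177*exp(2*c) - 616*exp(c) + 784)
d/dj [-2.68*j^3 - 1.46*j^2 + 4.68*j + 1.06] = -8.04*j^2 - 2.92*j + 4.68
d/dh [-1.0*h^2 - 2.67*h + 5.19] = -2.0*h - 2.67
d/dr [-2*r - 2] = -2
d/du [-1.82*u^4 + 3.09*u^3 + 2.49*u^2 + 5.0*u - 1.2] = -7.28*u^3 + 9.27*u^2 + 4.98*u + 5.0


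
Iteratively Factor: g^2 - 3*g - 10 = (g - 5)*(g + 2)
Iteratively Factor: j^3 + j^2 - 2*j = (j)*(j^2 + j - 2) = j*(j + 2)*(j - 1)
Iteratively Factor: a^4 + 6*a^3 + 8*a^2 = (a + 2)*(a^3 + 4*a^2) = a*(a + 2)*(a^2 + 4*a) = a^2*(a + 2)*(a + 4)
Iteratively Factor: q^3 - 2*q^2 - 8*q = (q + 2)*(q^2 - 4*q) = q*(q + 2)*(q - 4)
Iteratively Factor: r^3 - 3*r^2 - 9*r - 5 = (r + 1)*(r^2 - 4*r - 5) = (r - 5)*(r + 1)*(r + 1)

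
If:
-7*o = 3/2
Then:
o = -3/14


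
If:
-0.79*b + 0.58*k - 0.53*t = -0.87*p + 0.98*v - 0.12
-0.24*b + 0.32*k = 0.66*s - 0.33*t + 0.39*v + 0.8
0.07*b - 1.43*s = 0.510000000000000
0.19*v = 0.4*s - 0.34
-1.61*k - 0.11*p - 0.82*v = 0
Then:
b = 9.70357142857143*v + 24.65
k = -1.71838024449841*v - 2.66680508187759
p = 17.6962926694768*v + 39.0323289256629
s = 0.475*v + 0.85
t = 10.8552691548383*v + 24.6375079581843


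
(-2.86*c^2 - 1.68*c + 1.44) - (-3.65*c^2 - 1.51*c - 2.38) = 0.79*c^2 - 0.17*c + 3.82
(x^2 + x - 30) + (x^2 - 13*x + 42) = 2*x^2 - 12*x + 12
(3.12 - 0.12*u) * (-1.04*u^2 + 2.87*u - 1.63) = 0.1248*u^3 - 3.5892*u^2 + 9.15*u - 5.0856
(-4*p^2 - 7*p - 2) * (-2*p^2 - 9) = 8*p^4 + 14*p^3 + 40*p^2 + 63*p + 18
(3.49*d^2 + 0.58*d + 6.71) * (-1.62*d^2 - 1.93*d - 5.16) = -5.6538*d^4 - 7.6753*d^3 - 29.998*d^2 - 15.9431*d - 34.6236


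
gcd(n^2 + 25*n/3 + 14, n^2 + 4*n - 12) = n + 6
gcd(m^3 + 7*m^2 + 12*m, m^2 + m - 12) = m + 4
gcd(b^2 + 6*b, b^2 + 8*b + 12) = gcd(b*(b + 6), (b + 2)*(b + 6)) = b + 6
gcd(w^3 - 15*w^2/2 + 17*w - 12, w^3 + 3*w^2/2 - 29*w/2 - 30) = w - 4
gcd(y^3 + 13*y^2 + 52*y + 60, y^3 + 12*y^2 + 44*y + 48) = y^2 + 8*y + 12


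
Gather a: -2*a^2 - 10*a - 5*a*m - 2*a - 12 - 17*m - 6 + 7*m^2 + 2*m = -2*a^2 + a*(-5*m - 12) + 7*m^2 - 15*m - 18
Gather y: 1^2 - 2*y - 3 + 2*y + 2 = 0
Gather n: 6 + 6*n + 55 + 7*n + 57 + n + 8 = 14*n + 126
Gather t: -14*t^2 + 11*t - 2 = -14*t^2 + 11*t - 2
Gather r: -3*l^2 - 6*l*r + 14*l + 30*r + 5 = -3*l^2 + 14*l + r*(30 - 6*l) + 5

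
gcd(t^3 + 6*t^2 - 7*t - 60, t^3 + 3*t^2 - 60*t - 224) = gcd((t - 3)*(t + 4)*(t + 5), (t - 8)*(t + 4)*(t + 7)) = t + 4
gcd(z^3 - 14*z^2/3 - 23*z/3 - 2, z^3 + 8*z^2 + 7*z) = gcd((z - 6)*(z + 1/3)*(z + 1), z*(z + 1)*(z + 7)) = z + 1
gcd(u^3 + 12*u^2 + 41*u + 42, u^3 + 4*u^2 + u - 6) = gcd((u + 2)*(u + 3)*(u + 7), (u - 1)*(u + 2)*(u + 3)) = u^2 + 5*u + 6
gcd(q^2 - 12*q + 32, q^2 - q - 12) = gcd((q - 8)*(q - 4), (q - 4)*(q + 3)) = q - 4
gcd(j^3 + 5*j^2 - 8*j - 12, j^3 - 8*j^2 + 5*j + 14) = j^2 - j - 2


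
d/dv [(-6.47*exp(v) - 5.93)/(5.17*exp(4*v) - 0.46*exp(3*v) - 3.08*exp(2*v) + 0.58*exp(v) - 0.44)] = (100.3497*exp(4*v) + 116.68*exp(3*v) - 28.111*exp(2*v) - 36.5288*exp(v) + 6.2862)*exp(v)/(26.7289*exp(8*v) - 4.7564*exp(7*v) - 31.6356*exp(6*v) + 8.8308*exp(5*v) + 4.4032*exp(4*v) - 3.168*exp(3*v) + 3.0468*exp(2*v) - 0.5104*exp(v) + 0.1936)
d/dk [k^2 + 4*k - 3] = 2*k + 4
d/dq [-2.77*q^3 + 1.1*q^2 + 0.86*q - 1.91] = -8.31*q^2 + 2.2*q + 0.86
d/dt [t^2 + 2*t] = 2*t + 2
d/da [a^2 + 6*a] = 2*a + 6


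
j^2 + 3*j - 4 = (j - 1)*(j + 4)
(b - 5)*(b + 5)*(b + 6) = b^3 + 6*b^2 - 25*b - 150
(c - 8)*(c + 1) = c^2 - 7*c - 8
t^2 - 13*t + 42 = (t - 7)*(t - 6)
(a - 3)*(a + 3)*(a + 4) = a^3 + 4*a^2 - 9*a - 36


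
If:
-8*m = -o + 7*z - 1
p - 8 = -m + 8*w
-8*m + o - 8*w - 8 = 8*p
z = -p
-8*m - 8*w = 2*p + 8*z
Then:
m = 123/149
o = 954/149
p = -17/149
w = -543/596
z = 17/149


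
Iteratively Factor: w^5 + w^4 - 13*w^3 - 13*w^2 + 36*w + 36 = (w + 2)*(w^4 - w^3 - 11*w^2 + 9*w + 18) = (w - 2)*(w + 2)*(w^3 + w^2 - 9*w - 9) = (w - 2)*(w + 1)*(w + 2)*(w^2 - 9) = (w - 3)*(w - 2)*(w + 1)*(w + 2)*(w + 3)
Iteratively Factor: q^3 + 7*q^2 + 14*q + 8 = (q + 4)*(q^2 + 3*q + 2) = (q + 1)*(q + 4)*(q + 2)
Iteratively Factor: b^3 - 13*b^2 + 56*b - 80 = (b - 4)*(b^2 - 9*b + 20) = (b - 5)*(b - 4)*(b - 4)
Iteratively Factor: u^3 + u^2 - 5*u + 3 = (u + 3)*(u^2 - 2*u + 1) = (u - 1)*(u + 3)*(u - 1)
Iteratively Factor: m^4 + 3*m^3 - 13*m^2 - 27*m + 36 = (m - 1)*(m^3 + 4*m^2 - 9*m - 36) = (m - 1)*(m + 3)*(m^2 + m - 12) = (m - 1)*(m + 3)*(m + 4)*(m - 3)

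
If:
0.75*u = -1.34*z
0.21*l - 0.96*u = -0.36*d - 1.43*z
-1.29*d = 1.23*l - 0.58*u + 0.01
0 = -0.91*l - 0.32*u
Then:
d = -0.01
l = 0.00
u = -0.00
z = 0.00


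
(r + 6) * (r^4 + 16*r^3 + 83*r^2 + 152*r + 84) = r^5 + 22*r^4 + 179*r^3 + 650*r^2 + 996*r + 504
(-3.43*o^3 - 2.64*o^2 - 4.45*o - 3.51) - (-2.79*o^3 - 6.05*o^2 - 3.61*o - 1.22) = -0.64*o^3 + 3.41*o^2 - 0.84*o - 2.29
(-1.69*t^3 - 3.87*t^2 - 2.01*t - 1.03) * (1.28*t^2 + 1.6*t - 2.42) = -2.1632*t^5 - 7.6576*t^4 - 4.675*t^3 + 4.831*t^2 + 3.2162*t + 2.4926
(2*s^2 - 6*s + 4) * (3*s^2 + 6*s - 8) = 6*s^4 - 6*s^3 - 40*s^2 + 72*s - 32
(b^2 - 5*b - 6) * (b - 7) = b^3 - 12*b^2 + 29*b + 42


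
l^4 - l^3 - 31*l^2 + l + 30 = (l - 6)*(l - 1)*(l + 1)*(l + 5)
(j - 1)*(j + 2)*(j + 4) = j^3 + 5*j^2 + 2*j - 8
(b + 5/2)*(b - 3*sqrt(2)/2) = b^2 - 3*sqrt(2)*b/2 + 5*b/2 - 15*sqrt(2)/4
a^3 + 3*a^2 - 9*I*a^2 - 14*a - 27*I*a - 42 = (a + 3)*(a - 7*I)*(a - 2*I)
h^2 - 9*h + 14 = (h - 7)*(h - 2)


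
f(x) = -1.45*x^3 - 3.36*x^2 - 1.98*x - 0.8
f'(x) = -4.35*x^2 - 6.72*x - 1.98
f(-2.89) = 11.86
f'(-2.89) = -18.89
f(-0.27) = -0.48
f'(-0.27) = -0.48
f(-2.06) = 1.70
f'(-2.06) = -6.60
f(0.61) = -3.59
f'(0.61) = -7.70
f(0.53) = -3.01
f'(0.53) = -6.76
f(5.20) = -305.83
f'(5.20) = -154.55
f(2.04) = -31.13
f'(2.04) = -33.79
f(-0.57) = -0.49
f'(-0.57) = 0.44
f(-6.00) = 203.32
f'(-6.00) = -118.26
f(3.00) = -76.13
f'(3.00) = -61.29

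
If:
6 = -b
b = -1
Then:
No Solution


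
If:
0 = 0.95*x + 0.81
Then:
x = -0.85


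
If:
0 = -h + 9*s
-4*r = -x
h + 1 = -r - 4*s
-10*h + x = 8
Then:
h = -54/71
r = 7/71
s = -6/71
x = 28/71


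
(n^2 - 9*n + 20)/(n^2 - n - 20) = (n - 4)/(n + 4)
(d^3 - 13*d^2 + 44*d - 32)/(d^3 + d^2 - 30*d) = (d^3 - 13*d^2 + 44*d - 32)/(d*(d^2 + d - 30))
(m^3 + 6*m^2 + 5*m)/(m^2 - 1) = m*(m + 5)/(m - 1)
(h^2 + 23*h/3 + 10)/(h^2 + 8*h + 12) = (h + 5/3)/(h + 2)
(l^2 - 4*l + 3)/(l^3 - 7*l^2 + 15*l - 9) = 1/(l - 3)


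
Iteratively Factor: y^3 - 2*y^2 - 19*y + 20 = (y - 5)*(y^2 + 3*y - 4) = (y - 5)*(y + 4)*(y - 1)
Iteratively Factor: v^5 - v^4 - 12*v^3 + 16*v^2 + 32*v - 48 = (v - 2)*(v^4 + v^3 - 10*v^2 - 4*v + 24) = (v - 2)^2*(v^3 + 3*v^2 - 4*v - 12) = (v - 2)^2*(v + 3)*(v^2 - 4) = (v - 2)^3*(v + 3)*(v + 2)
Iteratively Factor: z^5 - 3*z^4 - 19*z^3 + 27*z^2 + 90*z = (z + 3)*(z^4 - 6*z^3 - z^2 + 30*z) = z*(z + 3)*(z^3 - 6*z^2 - z + 30) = z*(z + 2)*(z + 3)*(z^2 - 8*z + 15) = z*(z - 3)*(z + 2)*(z + 3)*(z - 5)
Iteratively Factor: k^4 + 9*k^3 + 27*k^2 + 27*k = (k + 3)*(k^3 + 6*k^2 + 9*k) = (k + 3)^2*(k^2 + 3*k) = k*(k + 3)^2*(k + 3)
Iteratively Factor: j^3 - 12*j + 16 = (j - 2)*(j^2 + 2*j - 8) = (j - 2)^2*(j + 4)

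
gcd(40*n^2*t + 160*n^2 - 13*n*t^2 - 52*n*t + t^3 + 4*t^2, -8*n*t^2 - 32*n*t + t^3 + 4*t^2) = -8*n*t - 32*n + t^2 + 4*t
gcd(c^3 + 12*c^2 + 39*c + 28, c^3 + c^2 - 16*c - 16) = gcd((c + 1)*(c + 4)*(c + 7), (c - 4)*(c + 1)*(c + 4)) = c^2 + 5*c + 4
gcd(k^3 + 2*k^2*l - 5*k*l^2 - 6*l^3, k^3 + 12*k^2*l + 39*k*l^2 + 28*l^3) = k + l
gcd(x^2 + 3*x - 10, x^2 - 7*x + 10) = x - 2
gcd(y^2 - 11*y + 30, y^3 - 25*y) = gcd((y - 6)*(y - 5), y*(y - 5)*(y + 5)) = y - 5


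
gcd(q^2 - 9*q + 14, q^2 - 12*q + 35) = q - 7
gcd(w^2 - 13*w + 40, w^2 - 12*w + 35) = w - 5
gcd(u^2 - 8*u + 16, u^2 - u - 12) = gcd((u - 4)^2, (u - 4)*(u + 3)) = u - 4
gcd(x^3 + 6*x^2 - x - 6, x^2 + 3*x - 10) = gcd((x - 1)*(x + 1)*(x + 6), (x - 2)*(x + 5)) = 1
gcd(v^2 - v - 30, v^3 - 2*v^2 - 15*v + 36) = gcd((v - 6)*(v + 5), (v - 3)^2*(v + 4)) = 1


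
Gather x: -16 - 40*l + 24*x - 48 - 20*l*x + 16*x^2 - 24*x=-20*l*x - 40*l + 16*x^2 - 64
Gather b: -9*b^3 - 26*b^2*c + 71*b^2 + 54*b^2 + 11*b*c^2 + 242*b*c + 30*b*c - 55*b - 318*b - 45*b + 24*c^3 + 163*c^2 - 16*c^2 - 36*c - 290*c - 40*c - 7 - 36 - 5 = -9*b^3 + b^2*(125 - 26*c) + b*(11*c^2 + 272*c - 418) + 24*c^3 + 147*c^2 - 366*c - 48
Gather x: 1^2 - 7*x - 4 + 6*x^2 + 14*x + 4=6*x^2 + 7*x + 1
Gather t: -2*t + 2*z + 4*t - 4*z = 2*t - 2*z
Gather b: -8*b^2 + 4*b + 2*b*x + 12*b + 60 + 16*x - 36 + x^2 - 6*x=-8*b^2 + b*(2*x + 16) + x^2 + 10*x + 24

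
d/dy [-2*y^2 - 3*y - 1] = -4*y - 3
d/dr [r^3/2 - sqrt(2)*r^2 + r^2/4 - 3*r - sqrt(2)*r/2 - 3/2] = 3*r^2/2 - 2*sqrt(2)*r + r/2 - 3 - sqrt(2)/2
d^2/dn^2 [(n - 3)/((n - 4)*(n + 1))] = 2*(n^3 - 9*n^2 + 39*n - 51)/(n^6 - 9*n^5 + 15*n^4 + 45*n^3 - 60*n^2 - 144*n - 64)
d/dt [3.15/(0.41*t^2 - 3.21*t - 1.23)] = (10.1115 - 2.583*t)/(-0.41*t^2 + 3.21*t + 1.23)^2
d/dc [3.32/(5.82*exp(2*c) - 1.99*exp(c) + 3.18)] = (6.6068 - 38.6448*exp(c))*exp(c)/(5.82*exp(2*c) - 1.99*exp(c) + 3.18)^2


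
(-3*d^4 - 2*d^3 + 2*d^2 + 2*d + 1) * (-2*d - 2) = 6*d^5 + 10*d^4 - 8*d^2 - 6*d - 2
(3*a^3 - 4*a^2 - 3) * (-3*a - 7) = -9*a^4 - 9*a^3 + 28*a^2 + 9*a + 21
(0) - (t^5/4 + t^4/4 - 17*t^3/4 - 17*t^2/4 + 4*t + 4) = -t^5/4 - t^4/4 + 17*t^3/4 + 17*t^2/4 - 4*t - 4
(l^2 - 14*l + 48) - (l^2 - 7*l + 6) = 42 - 7*l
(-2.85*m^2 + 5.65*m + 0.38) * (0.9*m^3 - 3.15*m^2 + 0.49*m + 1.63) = -2.565*m^5 + 14.0625*m^4 - 18.852*m^3 - 3.074*m^2 + 9.3957*m + 0.6194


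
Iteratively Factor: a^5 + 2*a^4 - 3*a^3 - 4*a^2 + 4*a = (a + 2)*(a^4 - 3*a^2 + 2*a) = (a + 2)^2*(a^3 - 2*a^2 + a) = (a - 1)*(a + 2)^2*(a^2 - a) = a*(a - 1)*(a + 2)^2*(a - 1)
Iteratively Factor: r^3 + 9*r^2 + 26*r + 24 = (r + 3)*(r^2 + 6*r + 8) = (r + 3)*(r + 4)*(r + 2)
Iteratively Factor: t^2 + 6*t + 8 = (t + 2)*(t + 4)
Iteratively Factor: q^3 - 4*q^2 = (q)*(q^2 - 4*q) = q*(q - 4)*(q)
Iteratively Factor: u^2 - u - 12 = (u + 3)*(u - 4)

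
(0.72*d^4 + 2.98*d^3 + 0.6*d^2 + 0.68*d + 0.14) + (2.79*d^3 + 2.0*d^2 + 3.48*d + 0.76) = 0.72*d^4 + 5.77*d^3 + 2.6*d^2 + 4.16*d + 0.9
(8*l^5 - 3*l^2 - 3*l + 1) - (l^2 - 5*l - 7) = 8*l^5 - 4*l^2 + 2*l + 8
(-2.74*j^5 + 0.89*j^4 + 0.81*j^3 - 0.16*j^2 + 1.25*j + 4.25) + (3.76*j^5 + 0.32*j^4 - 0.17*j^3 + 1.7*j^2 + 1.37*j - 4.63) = 1.02*j^5 + 1.21*j^4 + 0.64*j^3 + 1.54*j^2 + 2.62*j - 0.38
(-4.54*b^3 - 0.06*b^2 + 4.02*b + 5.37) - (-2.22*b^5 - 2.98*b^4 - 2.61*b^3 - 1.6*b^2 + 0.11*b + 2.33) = 2.22*b^5 + 2.98*b^4 - 1.93*b^3 + 1.54*b^2 + 3.91*b + 3.04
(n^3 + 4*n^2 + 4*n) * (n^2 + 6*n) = n^5 + 10*n^4 + 28*n^3 + 24*n^2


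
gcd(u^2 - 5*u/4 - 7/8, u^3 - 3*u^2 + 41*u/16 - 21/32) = u - 7/4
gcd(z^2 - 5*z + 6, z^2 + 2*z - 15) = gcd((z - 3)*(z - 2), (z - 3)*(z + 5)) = z - 3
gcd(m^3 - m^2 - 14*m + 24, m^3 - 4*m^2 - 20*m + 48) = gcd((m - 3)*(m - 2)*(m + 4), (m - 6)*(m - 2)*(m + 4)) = m^2 + 2*m - 8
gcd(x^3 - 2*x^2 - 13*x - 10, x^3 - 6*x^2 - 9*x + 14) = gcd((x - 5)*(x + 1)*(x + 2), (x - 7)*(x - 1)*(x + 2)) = x + 2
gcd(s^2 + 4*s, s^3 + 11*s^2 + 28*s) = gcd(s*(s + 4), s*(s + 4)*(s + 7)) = s^2 + 4*s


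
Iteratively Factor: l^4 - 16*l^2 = (l)*(l^3 - 16*l) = l*(l - 4)*(l^2 + 4*l) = l*(l - 4)*(l + 4)*(l)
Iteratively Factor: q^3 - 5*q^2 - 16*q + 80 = (q - 4)*(q^2 - q - 20) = (q - 5)*(q - 4)*(q + 4)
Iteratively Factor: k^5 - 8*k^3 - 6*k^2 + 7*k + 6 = (k - 3)*(k^4 + 3*k^3 + k^2 - 3*k - 2) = (k - 3)*(k + 1)*(k^3 + 2*k^2 - k - 2) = (k - 3)*(k + 1)*(k + 2)*(k^2 - 1) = (k - 3)*(k + 1)^2*(k + 2)*(k - 1)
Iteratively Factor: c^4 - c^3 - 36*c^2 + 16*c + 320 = (c + 4)*(c^3 - 5*c^2 - 16*c + 80) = (c - 5)*(c + 4)*(c^2 - 16) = (c - 5)*(c + 4)^2*(c - 4)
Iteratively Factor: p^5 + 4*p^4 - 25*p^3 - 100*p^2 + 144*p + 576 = (p + 3)*(p^4 + p^3 - 28*p^2 - 16*p + 192) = (p + 3)*(p + 4)*(p^3 - 3*p^2 - 16*p + 48) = (p - 3)*(p + 3)*(p + 4)*(p^2 - 16) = (p - 4)*(p - 3)*(p + 3)*(p + 4)*(p + 4)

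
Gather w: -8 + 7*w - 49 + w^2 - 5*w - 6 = w^2 + 2*w - 63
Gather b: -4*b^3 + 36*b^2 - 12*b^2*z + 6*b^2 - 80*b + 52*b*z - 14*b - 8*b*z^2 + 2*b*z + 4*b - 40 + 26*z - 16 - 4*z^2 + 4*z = -4*b^3 + b^2*(42 - 12*z) + b*(-8*z^2 + 54*z - 90) - 4*z^2 + 30*z - 56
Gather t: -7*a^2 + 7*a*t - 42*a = -7*a^2 + 7*a*t - 42*a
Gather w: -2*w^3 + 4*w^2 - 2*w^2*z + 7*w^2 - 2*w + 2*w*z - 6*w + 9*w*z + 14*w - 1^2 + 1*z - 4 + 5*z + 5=-2*w^3 + w^2*(11 - 2*z) + w*(11*z + 6) + 6*z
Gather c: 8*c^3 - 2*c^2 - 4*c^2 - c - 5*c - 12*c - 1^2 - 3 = 8*c^3 - 6*c^2 - 18*c - 4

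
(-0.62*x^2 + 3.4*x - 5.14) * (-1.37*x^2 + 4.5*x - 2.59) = 0.8494*x^4 - 7.448*x^3 + 23.9476*x^2 - 31.936*x + 13.3126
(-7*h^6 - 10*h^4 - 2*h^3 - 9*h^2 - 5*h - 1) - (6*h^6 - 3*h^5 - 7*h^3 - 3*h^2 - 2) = -13*h^6 + 3*h^5 - 10*h^4 + 5*h^3 - 6*h^2 - 5*h + 1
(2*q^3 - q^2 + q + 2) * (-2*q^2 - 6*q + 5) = -4*q^5 - 10*q^4 + 14*q^3 - 15*q^2 - 7*q + 10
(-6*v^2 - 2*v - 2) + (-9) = -6*v^2 - 2*v - 11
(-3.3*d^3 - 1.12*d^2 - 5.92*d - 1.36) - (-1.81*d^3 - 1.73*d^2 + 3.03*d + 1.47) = -1.49*d^3 + 0.61*d^2 - 8.95*d - 2.83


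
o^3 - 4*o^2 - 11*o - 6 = (o - 6)*(o + 1)^2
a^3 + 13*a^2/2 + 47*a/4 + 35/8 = (a + 1/2)*(a + 5/2)*(a + 7/2)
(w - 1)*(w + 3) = w^2 + 2*w - 3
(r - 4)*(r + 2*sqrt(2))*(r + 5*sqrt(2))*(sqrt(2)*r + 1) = sqrt(2)*r^4 - 4*sqrt(2)*r^3 + 15*r^3 - 60*r^2 + 27*sqrt(2)*r^2 - 108*sqrt(2)*r + 20*r - 80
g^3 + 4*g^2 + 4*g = g*(g + 2)^2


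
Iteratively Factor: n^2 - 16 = (n + 4)*(n - 4)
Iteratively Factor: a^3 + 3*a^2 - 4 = (a + 2)*(a^2 + a - 2) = (a + 2)^2*(a - 1)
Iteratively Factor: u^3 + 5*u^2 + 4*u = (u + 1)*(u^2 + 4*u) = u*(u + 1)*(u + 4)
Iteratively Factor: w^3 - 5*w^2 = (w)*(w^2 - 5*w) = w^2*(w - 5)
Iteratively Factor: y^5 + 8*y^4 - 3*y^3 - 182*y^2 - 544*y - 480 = (y - 5)*(y^4 + 13*y^3 + 62*y^2 + 128*y + 96) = (y - 5)*(y + 4)*(y^3 + 9*y^2 + 26*y + 24) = (y - 5)*(y + 3)*(y + 4)*(y^2 + 6*y + 8) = (y - 5)*(y + 2)*(y + 3)*(y + 4)*(y + 4)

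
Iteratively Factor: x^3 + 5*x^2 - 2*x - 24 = (x + 3)*(x^2 + 2*x - 8) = (x + 3)*(x + 4)*(x - 2)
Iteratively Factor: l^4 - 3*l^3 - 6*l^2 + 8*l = (l)*(l^3 - 3*l^2 - 6*l + 8) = l*(l - 1)*(l^2 - 2*l - 8) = l*(l - 4)*(l - 1)*(l + 2)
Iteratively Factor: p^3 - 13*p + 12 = (p + 4)*(p^2 - 4*p + 3) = (p - 3)*(p + 4)*(p - 1)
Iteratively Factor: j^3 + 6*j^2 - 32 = (j + 4)*(j^2 + 2*j - 8) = (j - 2)*(j + 4)*(j + 4)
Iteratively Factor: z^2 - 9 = (z + 3)*(z - 3)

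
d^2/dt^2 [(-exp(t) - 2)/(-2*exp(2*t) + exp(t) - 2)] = (4*exp(4*t) + 34*exp(3*t) - 36*exp(2*t) - 28*exp(t) + 8)*exp(t)/(8*exp(6*t) - 12*exp(5*t) + 30*exp(4*t) - 25*exp(3*t) + 30*exp(2*t) - 12*exp(t) + 8)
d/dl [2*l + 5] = 2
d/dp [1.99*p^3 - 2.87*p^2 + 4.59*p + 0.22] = 5.97*p^2 - 5.74*p + 4.59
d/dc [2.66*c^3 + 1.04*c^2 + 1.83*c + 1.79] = 7.98*c^2 + 2.08*c + 1.83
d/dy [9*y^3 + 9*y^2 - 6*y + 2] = 27*y^2 + 18*y - 6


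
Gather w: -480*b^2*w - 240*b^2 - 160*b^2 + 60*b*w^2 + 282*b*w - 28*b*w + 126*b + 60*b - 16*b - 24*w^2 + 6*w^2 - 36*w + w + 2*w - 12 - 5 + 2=-400*b^2 + 170*b + w^2*(60*b - 18) + w*(-480*b^2 + 254*b - 33) - 15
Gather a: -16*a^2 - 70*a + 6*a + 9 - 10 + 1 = -16*a^2 - 64*a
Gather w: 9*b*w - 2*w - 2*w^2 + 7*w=-2*w^2 + w*(9*b + 5)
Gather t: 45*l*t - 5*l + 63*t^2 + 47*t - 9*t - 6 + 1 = -5*l + 63*t^2 + t*(45*l + 38) - 5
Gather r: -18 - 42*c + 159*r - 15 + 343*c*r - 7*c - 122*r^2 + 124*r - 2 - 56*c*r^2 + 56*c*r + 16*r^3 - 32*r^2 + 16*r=-49*c + 16*r^3 + r^2*(-56*c - 154) + r*(399*c + 299) - 35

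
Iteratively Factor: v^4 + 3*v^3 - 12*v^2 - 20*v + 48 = (v - 2)*(v^3 + 5*v^2 - 2*v - 24) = (v - 2)^2*(v^2 + 7*v + 12) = (v - 2)^2*(v + 4)*(v + 3)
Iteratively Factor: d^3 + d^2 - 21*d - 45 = (d + 3)*(d^2 - 2*d - 15) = (d + 3)^2*(d - 5)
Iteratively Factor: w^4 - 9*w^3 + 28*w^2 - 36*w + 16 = (w - 1)*(w^3 - 8*w^2 + 20*w - 16) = (w - 2)*(w - 1)*(w^2 - 6*w + 8) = (w - 4)*(w - 2)*(w - 1)*(w - 2)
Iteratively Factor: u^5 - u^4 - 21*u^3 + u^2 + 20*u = (u - 1)*(u^4 - 21*u^2 - 20*u) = (u - 1)*(u + 4)*(u^3 - 4*u^2 - 5*u) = u*(u - 1)*(u + 4)*(u^2 - 4*u - 5) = u*(u - 5)*(u - 1)*(u + 4)*(u + 1)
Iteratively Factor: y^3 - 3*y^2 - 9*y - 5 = (y + 1)*(y^2 - 4*y - 5) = (y - 5)*(y + 1)*(y + 1)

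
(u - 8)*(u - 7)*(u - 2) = u^3 - 17*u^2 + 86*u - 112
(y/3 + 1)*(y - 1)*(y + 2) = y^3/3 + 4*y^2/3 + y/3 - 2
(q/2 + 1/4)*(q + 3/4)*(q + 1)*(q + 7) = q^4/2 + 37*q^3/8 + 139*q^2/16 + 47*q/8 + 21/16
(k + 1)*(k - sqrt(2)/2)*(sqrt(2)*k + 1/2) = sqrt(2)*k^3 - k^2/2 + sqrt(2)*k^2 - k/2 - sqrt(2)*k/4 - sqrt(2)/4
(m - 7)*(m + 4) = m^2 - 3*m - 28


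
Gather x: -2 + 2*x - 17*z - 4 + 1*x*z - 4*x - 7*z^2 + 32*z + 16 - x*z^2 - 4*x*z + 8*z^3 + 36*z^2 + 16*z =x*(-z^2 - 3*z - 2) + 8*z^3 + 29*z^2 + 31*z + 10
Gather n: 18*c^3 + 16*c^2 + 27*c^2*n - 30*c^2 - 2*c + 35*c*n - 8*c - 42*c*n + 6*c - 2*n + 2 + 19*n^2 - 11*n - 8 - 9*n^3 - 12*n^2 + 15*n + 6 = 18*c^3 - 14*c^2 - 4*c - 9*n^3 + 7*n^2 + n*(27*c^2 - 7*c + 2)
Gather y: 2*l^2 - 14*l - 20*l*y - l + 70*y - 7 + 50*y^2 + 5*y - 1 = 2*l^2 - 15*l + 50*y^2 + y*(75 - 20*l) - 8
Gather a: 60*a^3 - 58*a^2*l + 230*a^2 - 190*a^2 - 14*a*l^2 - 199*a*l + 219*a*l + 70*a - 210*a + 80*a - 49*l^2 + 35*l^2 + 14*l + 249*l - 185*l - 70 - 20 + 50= 60*a^3 + a^2*(40 - 58*l) + a*(-14*l^2 + 20*l - 60) - 14*l^2 + 78*l - 40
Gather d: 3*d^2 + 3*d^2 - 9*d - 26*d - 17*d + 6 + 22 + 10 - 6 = 6*d^2 - 52*d + 32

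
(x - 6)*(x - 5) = x^2 - 11*x + 30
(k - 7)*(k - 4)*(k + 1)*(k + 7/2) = k^4 - 13*k^3/2 - 18*k^2 + 175*k/2 + 98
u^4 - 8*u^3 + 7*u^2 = u^2*(u - 7)*(u - 1)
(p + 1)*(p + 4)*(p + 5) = p^3 + 10*p^2 + 29*p + 20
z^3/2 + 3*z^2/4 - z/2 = z*(z/2 + 1)*(z - 1/2)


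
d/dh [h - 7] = 1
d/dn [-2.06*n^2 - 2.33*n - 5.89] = -4.12*n - 2.33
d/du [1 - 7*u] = -7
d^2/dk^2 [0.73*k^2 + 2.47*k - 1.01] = 1.46000000000000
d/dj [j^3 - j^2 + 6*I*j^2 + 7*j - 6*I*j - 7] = 3*j^2 + j*(-2 + 12*I) + 7 - 6*I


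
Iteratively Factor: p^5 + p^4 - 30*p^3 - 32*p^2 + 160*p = (p)*(p^4 + p^3 - 30*p^2 - 32*p + 160) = p*(p + 4)*(p^3 - 3*p^2 - 18*p + 40) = p*(p + 4)^2*(p^2 - 7*p + 10) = p*(p - 2)*(p + 4)^2*(p - 5)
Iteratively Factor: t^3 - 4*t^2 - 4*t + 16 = (t - 2)*(t^2 - 2*t - 8) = (t - 2)*(t + 2)*(t - 4)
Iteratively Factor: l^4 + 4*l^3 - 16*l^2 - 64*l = (l + 4)*(l^3 - 16*l) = (l - 4)*(l + 4)*(l^2 + 4*l) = l*(l - 4)*(l + 4)*(l + 4)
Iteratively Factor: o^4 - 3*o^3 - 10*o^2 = (o + 2)*(o^3 - 5*o^2) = o*(o + 2)*(o^2 - 5*o) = o^2*(o + 2)*(o - 5)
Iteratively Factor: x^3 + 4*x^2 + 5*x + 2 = (x + 1)*(x^2 + 3*x + 2) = (x + 1)^2*(x + 2)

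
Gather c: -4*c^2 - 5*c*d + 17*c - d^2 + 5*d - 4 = -4*c^2 + c*(17 - 5*d) - d^2 + 5*d - 4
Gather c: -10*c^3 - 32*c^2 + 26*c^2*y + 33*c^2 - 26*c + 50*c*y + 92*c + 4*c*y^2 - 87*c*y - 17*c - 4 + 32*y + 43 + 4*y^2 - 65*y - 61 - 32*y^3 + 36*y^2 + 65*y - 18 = -10*c^3 + c^2*(26*y + 1) + c*(4*y^2 - 37*y + 49) - 32*y^3 + 40*y^2 + 32*y - 40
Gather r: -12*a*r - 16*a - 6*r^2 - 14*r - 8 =-16*a - 6*r^2 + r*(-12*a - 14) - 8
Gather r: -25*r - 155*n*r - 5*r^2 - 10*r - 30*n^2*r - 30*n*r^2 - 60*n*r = r^2*(-30*n - 5) + r*(-30*n^2 - 215*n - 35)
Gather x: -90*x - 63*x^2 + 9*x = -63*x^2 - 81*x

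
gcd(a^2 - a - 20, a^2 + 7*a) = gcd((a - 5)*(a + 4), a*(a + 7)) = 1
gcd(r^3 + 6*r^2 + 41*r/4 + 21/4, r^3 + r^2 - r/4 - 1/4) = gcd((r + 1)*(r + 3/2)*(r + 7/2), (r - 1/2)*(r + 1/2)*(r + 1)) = r + 1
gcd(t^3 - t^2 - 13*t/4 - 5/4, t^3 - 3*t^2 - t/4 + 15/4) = t^2 - 3*t/2 - 5/2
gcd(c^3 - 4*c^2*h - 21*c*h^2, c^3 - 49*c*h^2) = c^2 - 7*c*h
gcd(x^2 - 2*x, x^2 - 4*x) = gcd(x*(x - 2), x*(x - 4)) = x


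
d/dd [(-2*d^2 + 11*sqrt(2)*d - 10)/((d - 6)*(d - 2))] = (-11*sqrt(2)*d^2 + 16*d^2 - 28*d - 80 + 132*sqrt(2))/(d^4 - 16*d^3 + 88*d^2 - 192*d + 144)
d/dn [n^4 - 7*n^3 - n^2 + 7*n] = 4*n^3 - 21*n^2 - 2*n + 7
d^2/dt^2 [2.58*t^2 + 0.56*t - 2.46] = 5.16000000000000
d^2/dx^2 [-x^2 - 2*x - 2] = -2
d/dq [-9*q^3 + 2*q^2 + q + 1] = -27*q^2 + 4*q + 1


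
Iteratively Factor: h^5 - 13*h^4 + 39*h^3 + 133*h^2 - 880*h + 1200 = (h - 3)*(h^4 - 10*h^3 + 9*h^2 + 160*h - 400) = (h - 5)*(h - 3)*(h^3 - 5*h^2 - 16*h + 80) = (h - 5)*(h - 4)*(h - 3)*(h^2 - h - 20) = (h - 5)*(h - 4)*(h - 3)*(h + 4)*(h - 5)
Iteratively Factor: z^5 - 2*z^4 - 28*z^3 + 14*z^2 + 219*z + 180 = (z - 5)*(z^4 + 3*z^3 - 13*z^2 - 51*z - 36) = (z - 5)*(z - 4)*(z^3 + 7*z^2 + 15*z + 9) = (z - 5)*(z - 4)*(z + 1)*(z^2 + 6*z + 9) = (z - 5)*(z - 4)*(z + 1)*(z + 3)*(z + 3)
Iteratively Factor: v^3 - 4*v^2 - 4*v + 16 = (v - 4)*(v^2 - 4) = (v - 4)*(v + 2)*(v - 2)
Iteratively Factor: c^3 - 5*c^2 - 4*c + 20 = (c - 2)*(c^2 - 3*c - 10) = (c - 5)*(c - 2)*(c + 2)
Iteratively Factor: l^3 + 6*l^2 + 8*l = (l)*(l^2 + 6*l + 8) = l*(l + 2)*(l + 4)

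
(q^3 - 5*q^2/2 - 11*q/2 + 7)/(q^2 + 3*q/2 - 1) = (2*q^2 - 9*q + 7)/(2*q - 1)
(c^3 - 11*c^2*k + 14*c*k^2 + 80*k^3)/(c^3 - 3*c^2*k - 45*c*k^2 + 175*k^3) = (c^2 - 6*c*k - 16*k^2)/(c^2 + 2*c*k - 35*k^2)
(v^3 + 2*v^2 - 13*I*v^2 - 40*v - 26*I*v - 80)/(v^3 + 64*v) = (v^2 + v*(2 - 5*I) - 10*I)/(v*(v + 8*I))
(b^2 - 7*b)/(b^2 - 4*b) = (b - 7)/(b - 4)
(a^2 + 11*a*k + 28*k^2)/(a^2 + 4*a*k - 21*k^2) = (a + 4*k)/(a - 3*k)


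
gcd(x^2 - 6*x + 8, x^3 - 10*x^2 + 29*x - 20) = x - 4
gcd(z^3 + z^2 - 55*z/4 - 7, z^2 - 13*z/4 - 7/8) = z - 7/2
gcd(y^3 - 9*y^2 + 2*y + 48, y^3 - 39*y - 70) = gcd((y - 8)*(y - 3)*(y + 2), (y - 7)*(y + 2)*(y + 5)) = y + 2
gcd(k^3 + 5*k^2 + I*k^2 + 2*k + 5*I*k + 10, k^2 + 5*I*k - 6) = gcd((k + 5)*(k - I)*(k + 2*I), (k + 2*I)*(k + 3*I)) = k + 2*I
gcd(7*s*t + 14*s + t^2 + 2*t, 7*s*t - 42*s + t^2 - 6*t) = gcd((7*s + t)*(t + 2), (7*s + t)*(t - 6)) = 7*s + t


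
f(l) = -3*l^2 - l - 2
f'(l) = -6*l - 1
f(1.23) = -7.77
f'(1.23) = -8.38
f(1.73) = -12.71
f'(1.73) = -11.38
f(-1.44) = -6.78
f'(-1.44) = 7.64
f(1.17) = -7.28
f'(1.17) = -8.02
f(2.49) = -23.09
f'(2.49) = -15.94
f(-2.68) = -20.87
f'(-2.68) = 15.08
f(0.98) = -5.86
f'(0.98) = -6.88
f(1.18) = -7.36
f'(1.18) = -8.08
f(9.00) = -254.00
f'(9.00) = -55.00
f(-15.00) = -662.00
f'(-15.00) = 89.00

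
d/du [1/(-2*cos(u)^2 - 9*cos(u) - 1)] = -(4*cos(u) + 9)*sin(u)/(9*cos(u) + cos(2*u) + 2)^2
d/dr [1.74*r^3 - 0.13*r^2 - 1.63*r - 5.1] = 5.22*r^2 - 0.26*r - 1.63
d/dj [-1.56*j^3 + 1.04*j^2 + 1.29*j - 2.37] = -4.68*j^2 + 2.08*j + 1.29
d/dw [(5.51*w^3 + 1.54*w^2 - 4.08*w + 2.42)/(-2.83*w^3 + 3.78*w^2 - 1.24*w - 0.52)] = (-7.105427357601e-15*w^5 + 25.186*w^4 - 36.7576*w^3 + 25.463*w^2 - 19.8968*w + 5.1224)/(8.0089*w^6 - 21.3948*w^5 + 21.3068*w^4 - 6.4312*w^3 - 2.3936*w^2 + 1.2896*w + 0.2704)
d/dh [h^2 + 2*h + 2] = 2*h + 2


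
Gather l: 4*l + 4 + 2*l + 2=6*l + 6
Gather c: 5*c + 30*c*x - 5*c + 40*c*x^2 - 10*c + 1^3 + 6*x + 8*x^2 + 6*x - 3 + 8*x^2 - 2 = c*(40*x^2 + 30*x - 10) + 16*x^2 + 12*x - 4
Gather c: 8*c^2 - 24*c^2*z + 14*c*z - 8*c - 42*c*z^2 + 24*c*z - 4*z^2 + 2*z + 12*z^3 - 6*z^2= c^2*(8 - 24*z) + c*(-42*z^2 + 38*z - 8) + 12*z^3 - 10*z^2 + 2*z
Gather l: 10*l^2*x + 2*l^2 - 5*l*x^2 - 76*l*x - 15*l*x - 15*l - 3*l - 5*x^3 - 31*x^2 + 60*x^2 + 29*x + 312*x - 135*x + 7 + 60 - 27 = l^2*(10*x + 2) + l*(-5*x^2 - 91*x - 18) - 5*x^3 + 29*x^2 + 206*x + 40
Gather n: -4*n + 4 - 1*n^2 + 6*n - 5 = -n^2 + 2*n - 1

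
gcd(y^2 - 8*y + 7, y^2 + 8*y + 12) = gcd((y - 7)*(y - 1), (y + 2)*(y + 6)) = 1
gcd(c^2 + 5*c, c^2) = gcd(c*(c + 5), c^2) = c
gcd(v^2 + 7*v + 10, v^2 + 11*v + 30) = v + 5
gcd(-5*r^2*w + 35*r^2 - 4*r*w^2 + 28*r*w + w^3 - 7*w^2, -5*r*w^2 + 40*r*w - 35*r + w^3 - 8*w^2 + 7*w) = 5*r*w - 35*r - w^2 + 7*w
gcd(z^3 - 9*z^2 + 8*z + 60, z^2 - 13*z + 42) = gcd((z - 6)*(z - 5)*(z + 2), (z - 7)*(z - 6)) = z - 6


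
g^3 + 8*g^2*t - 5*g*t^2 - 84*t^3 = (g - 3*t)*(g + 4*t)*(g + 7*t)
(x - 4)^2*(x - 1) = x^3 - 9*x^2 + 24*x - 16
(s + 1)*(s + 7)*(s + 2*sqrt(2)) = s^3 + 2*sqrt(2)*s^2 + 8*s^2 + 7*s + 16*sqrt(2)*s + 14*sqrt(2)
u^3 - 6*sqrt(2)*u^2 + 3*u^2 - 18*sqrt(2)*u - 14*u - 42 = (u + 3)*(u - 7*sqrt(2))*(u + sqrt(2))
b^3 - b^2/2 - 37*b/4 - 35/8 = (b - 7/2)*(b + 1/2)*(b + 5/2)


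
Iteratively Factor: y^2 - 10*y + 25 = (y - 5)*(y - 5)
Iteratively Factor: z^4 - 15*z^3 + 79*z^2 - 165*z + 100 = (z - 5)*(z^3 - 10*z^2 + 29*z - 20) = (z - 5)*(z - 4)*(z^2 - 6*z + 5) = (z - 5)^2*(z - 4)*(z - 1)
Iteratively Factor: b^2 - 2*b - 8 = (b + 2)*(b - 4)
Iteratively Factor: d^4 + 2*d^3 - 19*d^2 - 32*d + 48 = (d - 4)*(d^3 + 6*d^2 + 5*d - 12) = (d - 4)*(d - 1)*(d^2 + 7*d + 12) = (d - 4)*(d - 1)*(d + 4)*(d + 3)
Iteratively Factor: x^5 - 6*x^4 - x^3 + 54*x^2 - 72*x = (x - 3)*(x^4 - 3*x^3 - 10*x^2 + 24*x) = (x - 3)*(x - 2)*(x^3 - x^2 - 12*x) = x*(x - 3)*(x - 2)*(x^2 - x - 12) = x*(x - 3)*(x - 2)*(x + 3)*(x - 4)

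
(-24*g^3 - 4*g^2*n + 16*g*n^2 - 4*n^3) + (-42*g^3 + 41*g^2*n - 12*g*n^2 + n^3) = -66*g^3 + 37*g^2*n + 4*g*n^2 - 3*n^3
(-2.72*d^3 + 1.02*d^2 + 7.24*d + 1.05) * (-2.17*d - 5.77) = 5.9024*d^4 + 13.481*d^3 - 21.5962*d^2 - 44.0533*d - 6.0585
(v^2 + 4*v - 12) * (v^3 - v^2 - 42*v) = v^5 + 3*v^4 - 58*v^3 - 156*v^2 + 504*v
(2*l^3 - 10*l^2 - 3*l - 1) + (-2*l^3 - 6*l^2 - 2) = -16*l^2 - 3*l - 3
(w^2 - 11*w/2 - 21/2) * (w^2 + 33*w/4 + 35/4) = w^4 + 11*w^3/4 - 377*w^2/8 - 539*w/4 - 735/8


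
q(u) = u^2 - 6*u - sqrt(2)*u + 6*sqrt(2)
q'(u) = 2*u - 6 - sqrt(2)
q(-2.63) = 34.90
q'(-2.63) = -12.67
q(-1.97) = 26.97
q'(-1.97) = -11.35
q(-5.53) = 80.07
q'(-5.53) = -18.47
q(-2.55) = 33.89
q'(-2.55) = -12.51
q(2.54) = -3.90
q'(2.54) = -2.33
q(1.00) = 2.07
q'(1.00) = -5.41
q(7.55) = 9.51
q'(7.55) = 7.69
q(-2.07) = 28.12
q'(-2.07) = -11.55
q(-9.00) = 156.21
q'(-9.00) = -25.41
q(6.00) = 0.00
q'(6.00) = 4.59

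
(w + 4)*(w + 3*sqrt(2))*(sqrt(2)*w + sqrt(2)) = sqrt(2)*w^3 + 6*w^2 + 5*sqrt(2)*w^2 + 4*sqrt(2)*w + 30*w + 24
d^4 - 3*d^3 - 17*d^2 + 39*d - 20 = (d - 5)*(d - 1)^2*(d + 4)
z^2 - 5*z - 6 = (z - 6)*(z + 1)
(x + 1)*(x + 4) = x^2 + 5*x + 4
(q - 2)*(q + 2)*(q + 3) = q^3 + 3*q^2 - 4*q - 12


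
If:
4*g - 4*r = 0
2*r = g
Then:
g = 0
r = 0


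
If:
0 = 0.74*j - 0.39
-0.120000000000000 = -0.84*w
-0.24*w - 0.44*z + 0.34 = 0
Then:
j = 0.53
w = 0.14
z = 0.69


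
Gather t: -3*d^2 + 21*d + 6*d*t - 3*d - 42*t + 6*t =-3*d^2 + 18*d + t*(6*d - 36)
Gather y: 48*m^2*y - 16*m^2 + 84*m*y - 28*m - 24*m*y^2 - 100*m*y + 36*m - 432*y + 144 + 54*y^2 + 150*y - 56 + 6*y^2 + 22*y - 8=-16*m^2 + 8*m + y^2*(60 - 24*m) + y*(48*m^2 - 16*m - 260) + 80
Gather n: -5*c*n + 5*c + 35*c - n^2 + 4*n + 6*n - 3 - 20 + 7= 40*c - n^2 + n*(10 - 5*c) - 16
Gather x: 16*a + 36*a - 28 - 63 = 52*a - 91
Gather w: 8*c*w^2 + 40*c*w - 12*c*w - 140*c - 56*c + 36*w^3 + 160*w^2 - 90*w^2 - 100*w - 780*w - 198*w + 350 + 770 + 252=-196*c + 36*w^3 + w^2*(8*c + 70) + w*(28*c - 1078) + 1372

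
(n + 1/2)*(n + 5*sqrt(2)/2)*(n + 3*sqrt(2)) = n^3 + n^2/2 + 11*sqrt(2)*n^2/2 + 11*sqrt(2)*n/4 + 15*n + 15/2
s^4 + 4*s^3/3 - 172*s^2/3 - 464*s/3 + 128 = (s - 8)*(s - 2/3)*(s + 4)*(s + 6)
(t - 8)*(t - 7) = t^2 - 15*t + 56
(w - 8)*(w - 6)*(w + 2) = w^3 - 12*w^2 + 20*w + 96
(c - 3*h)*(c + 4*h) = c^2 + c*h - 12*h^2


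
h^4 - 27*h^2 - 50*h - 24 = (h - 6)*(h + 1)^2*(h + 4)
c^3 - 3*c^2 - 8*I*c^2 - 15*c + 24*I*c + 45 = (c - 3)*(c - 5*I)*(c - 3*I)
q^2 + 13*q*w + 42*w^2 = (q + 6*w)*(q + 7*w)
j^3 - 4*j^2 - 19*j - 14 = (j - 7)*(j + 1)*(j + 2)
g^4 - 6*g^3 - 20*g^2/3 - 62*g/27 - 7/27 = (g - 7)*(g + 1/3)^3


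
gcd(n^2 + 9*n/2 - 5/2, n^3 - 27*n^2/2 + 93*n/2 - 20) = n - 1/2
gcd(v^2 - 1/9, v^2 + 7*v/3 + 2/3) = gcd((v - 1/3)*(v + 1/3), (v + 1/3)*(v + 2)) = v + 1/3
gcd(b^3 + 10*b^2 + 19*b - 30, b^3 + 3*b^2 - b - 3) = b - 1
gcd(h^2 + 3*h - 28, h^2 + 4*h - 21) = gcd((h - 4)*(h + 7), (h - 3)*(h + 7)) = h + 7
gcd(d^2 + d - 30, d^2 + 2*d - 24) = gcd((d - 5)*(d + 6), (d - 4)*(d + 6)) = d + 6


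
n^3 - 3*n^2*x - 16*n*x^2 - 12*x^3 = (n - 6*x)*(n + x)*(n + 2*x)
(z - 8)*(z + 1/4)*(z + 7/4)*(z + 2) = z^4 - 4*z^3 - 441*z^2/16 - 277*z/8 - 7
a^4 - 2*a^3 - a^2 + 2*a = a*(a - 2)*(a - 1)*(a + 1)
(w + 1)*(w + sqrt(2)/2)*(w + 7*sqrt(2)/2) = w^3 + w^2 + 4*sqrt(2)*w^2 + 7*w/2 + 4*sqrt(2)*w + 7/2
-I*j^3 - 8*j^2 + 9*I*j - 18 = (j - 6*I)*(j - 3*I)*(-I*j + 1)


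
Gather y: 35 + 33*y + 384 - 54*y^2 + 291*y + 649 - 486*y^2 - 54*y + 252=-540*y^2 + 270*y + 1320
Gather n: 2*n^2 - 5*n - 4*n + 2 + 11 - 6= 2*n^2 - 9*n + 7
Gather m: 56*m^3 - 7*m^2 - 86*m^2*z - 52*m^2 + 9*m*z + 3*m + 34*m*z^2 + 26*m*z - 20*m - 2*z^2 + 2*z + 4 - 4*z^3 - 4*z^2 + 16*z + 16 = 56*m^3 + m^2*(-86*z - 59) + m*(34*z^2 + 35*z - 17) - 4*z^3 - 6*z^2 + 18*z + 20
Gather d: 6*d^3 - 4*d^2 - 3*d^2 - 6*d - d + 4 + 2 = 6*d^3 - 7*d^2 - 7*d + 6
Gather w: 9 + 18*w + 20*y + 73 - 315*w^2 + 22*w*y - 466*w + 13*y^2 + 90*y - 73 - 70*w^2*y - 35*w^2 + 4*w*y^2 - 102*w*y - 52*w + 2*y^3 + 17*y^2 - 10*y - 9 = w^2*(-70*y - 350) + w*(4*y^2 - 80*y - 500) + 2*y^3 + 30*y^2 + 100*y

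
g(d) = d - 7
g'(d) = 1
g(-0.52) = -7.52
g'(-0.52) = 1.00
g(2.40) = -4.60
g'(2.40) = 1.00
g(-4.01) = -11.01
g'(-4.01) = 1.00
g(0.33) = -6.67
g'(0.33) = 1.00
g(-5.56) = -12.56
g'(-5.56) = 1.00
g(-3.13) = -10.13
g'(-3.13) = 1.00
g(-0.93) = -7.93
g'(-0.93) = 1.00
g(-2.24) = -9.24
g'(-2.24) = 1.00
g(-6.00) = -13.00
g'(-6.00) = 1.00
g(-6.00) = -13.00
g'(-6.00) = 1.00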